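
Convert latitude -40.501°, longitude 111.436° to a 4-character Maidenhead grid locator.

Shift to the Maidenhead origin (180°W, 90°S): lon 291.44, lat 49.50.
Field (20°×10°, letters A–R): 291.44/20 → 14 → O, 49.50/10 → 4 → E; chars OE.
Square (2°×1°, digits 0–9): 11.44/2 → 5, 9.50/1 → 9; chars 59.

OE59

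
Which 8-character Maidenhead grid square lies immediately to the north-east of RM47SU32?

Longitude extended square 3; +1 → 4.
Latitude extended square 2; +1 → 3.

RM47su43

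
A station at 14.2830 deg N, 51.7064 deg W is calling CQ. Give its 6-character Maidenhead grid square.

GK44dg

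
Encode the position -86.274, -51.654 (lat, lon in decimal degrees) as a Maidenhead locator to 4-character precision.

GA43

Offset from 180°W / 90°S: lon 128.35°, lat 3.73°.
Field: lon ⌊128.35/20⌋ = 6 → G; lat ⌊3.73/10⌋ = 0 → A.
Square: lon ⌊8.35/2⌋ = 4; lat ⌊3.73/1⌋ = 3.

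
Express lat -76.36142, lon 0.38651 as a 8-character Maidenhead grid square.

JB03ep63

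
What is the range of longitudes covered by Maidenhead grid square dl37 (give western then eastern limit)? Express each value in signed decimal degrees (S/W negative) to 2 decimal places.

Field D=3, L=11: +3·20° lon, +11·10° lat → SW at lon -120°, lat 20°.
Square 3, 7: +3·2° lon, +7·1° lat → SW at lon -114°, lat 27°.
Cell spans 2° lon × 1° lat.
west -114.00, east -112.00.

-114.00, -112.00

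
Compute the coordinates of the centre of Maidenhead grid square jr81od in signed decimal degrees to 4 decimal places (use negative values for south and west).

Field J=9, R=17: +9·20° lon, +17·10° lat → SW at lon 0°, lat 80°.
Square 8, 1: +8·2° lon, +1·1° lat → SW at lon 16°, lat 81°.
Subsquare o=14, d=3: +14·0.0833333° lon, +3·0.0416667° lat → SW at lon 17.1667°, lat 81.125°.
Cell spans 0.0833333° lon × 0.0416667° lat. Centre is SW corner plus half of each.
latitude 81.1458, longitude 17.2083.

81.1458, 17.2083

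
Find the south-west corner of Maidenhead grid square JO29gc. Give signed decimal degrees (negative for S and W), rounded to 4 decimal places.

59.0833, 4.5000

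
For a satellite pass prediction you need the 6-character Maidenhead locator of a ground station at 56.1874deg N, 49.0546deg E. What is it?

Add 180° to longitude and 90° to latitude: 229.0546, 146.1874.
Field (20°×10°, letters A–R): lon ⌊229.0546/20⌋ = 11 → L; lat ⌊146.1874/10⌋ = 14 → O.
Square (2°×1°, digits 0–9): lon ⌊9.0546/2⌋ = 4; lat ⌊6.1874/1⌋ = 6.
Subsquare (5′×2.5′, letters a–x): lon ⌊1.0546/0.0833333⌋ = 12 → m; lat ⌊0.1874/0.0416667⌋ = 4 → e.

LO46me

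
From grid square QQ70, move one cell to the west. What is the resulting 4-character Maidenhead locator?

Longitude square 7; −1 → 6.
The latitude characters are unchanged.

QQ60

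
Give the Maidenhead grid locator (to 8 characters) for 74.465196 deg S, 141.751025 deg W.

Add 180° to longitude and 90° to latitude: 38.24898, 15.53480.
Field (20°×10°, letters A–R): 38.24898/20 → 1 → B, 15.53480/10 → 1 → B; chars BB.
Square (2°×1°, digits 0–9): 18.24898/2 → 9, 5.53480/1 → 5; chars 95.
Subsquare (5′×2.5′, letters a–x): 0.24898/0.0833333 → 2 → c, 0.53480/0.0416667 → 12 → m; chars cm.
Extended square (30″×15″, digits 0–9): 0.08231/0.00833333 → 9, 0.03480/0.00416667 → 8; chars 98.

BB95cm98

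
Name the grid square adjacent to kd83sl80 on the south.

KD83sk89

Latitude extended square 0; −1 → -1, wraps to 9, carry into subsquare.
Latitude subsquare l = 11; −1 → 10 = k.
The longitude characters are unchanged.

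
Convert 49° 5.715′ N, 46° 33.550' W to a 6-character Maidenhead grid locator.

GN69rc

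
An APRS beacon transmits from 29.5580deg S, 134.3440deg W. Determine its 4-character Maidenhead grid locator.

Offset from 180°W / 90°S: lon 45.66°, lat 60.44°.
Field: lon ⌊45.66/20⌋ = 2 → C; lat ⌊60.44/10⌋ = 6 → G.
Square: lon ⌊5.66/2⌋ = 2; lat ⌊0.44/1⌋ = 0.

CG20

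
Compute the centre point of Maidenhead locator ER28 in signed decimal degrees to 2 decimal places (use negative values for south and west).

88.50, -95.00

Field E=4, R=17: +4·20° lon, +17·10° lat → SW at lon -100°, lat 80°.
Square 2, 8: +2·2° lon, +8·1° lat → SW at lon -96°, lat 88°.
Cell spans 2° lon × 1° lat. Centre is SW corner plus half of each.
latitude 88.50, longitude -95.00.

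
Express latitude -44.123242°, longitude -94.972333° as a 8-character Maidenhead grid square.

EE25mv30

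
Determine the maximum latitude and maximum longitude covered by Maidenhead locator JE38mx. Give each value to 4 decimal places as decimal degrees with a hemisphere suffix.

41.0000° S, 7.0833° E

Field J=9, E=4: +9·20° lon, +4·10° lat → SW at lon 0°, lat -50°.
Square 3, 8: +3·2° lon, +8·1° lat → SW at lon 6°, lat -42°.
Subsquare m=12, x=23: +12·0.0833333° lon, +23·0.0416667° lat → SW at lon 7°, lat -41.0417°.
Cell spans 0.0833333° lon × 0.0416667° lat. NE corner is SW corner plus one full cell.
latitude 41.0000° S, longitude 7.0833° E.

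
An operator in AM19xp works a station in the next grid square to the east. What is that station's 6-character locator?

Longitude subsquare x = 23; +1 → 24, wraps to 0 = a, carry into square.
Longitude square 1; +1 → 2.
The latitude characters are unchanged.

AM29ap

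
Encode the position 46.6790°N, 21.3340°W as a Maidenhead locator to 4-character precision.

Shift to the Maidenhead origin (180°W, 90°S): lon 158.67, lat 136.68.
Field: lon ⌊158.67/20⌋ = 7 → H; lat ⌊136.68/10⌋ = 13 → N.
Square: lon ⌊18.67/2⌋ = 9; lat ⌊6.68/1⌋ = 6.

HN96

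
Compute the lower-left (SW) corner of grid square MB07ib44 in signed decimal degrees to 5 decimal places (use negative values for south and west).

Field M=12, B=1: +12·20° lon, +1·10° lat → SW at lon 60°, lat -80°.
Square 0, 7: +0·2° lon, +7·1° lat → SW at lon 60°, lat -73°.
Subsquare i=8, b=1: +8·0.0833333° lon, +1·0.0416667° lat → SW at lon 60.6667°, lat -72.9583°.
Extended square 4, 4: +4·0.00833333° lon, +4·0.00416667° lat → SW at lon 60.7°, lat -72.9417°.
latitude -72.94167, longitude 60.70000.

-72.94167, 60.70000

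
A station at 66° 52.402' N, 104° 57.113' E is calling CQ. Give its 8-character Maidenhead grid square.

OP26lu49

Offset from 180°W / 90°S: lon 284.95188°, lat 156.87337°.
Field (20°×10°, letters A–R): lon ⌊284.95188/20⌋ = 14 → O; lat ⌊156.87337/10⌋ = 15 → P.
Square (2°×1°, digits 0–9): lon ⌊4.95188/2⌋ = 2; lat ⌊6.87337/1⌋ = 6.
Subsquare (5′×2.5′, letters a–x): lon ⌊0.95188/0.0833333⌋ = 11 → l; lat ⌊0.87337/0.0416667⌋ = 20 → u.
Extended square (30″×15″, digits 0–9): lon ⌊0.03522/0.00833333⌋ = 4; lat ⌊0.04003/0.00416667⌋ = 9.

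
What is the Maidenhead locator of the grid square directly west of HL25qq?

HL25pq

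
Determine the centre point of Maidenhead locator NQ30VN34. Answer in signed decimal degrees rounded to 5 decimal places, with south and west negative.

Field N=13, Q=16: +13·20° lon, +16·10° lat → SW at lon 80°, lat 70°.
Square 3, 0: +3·2° lon, +0·1° lat → SW at lon 86°, lat 70°.
Subsquare v=21, n=13: +21·0.0833333° lon, +13·0.0416667° lat → SW at lon 87.75°, lat 70.5417°.
Extended square 3, 4: +3·0.00833333° lon, +4·0.00416667° lat → SW at lon 87.775°, lat 70.5583°.
Cell spans 0.00833333° lon × 0.00416667° lat. Centre is SW corner plus half of each.
latitude 70.56042, longitude 87.77917.

70.56042, 87.77917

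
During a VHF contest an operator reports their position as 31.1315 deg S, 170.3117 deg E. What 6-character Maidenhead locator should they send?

Shift to the Maidenhead origin (180°W, 90°S): lon 350.3117, lat 58.8685.
Field: lon ⌊350.3117/20⌋ = 17 → R; lat ⌊58.8685/10⌋ = 5 → F.
Square: lon ⌊10.3117/2⌋ = 5; lat ⌊8.8685/1⌋ = 8.
Subsquare: lon ⌊0.3117/0.0833333⌋ = 3 → d; lat ⌊0.8685/0.0416667⌋ = 20 → u.

RF58du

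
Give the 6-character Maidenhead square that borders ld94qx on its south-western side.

LD94pw

Longitude subsquare q = 16; −1 → 15 = p.
Latitude subsquare x = 23; −1 → 22 = w.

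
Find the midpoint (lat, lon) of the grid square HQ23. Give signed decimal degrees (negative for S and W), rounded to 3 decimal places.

73.500, -35.000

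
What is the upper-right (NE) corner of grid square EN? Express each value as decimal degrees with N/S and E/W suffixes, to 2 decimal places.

50.00° N, 80.00° W

Field E=4, N=13: +4·20° lon, +13·10° lat → SW at lon -100°, lat 40°.
Cell spans 20° lon × 10° lat. NE corner is SW corner plus one full cell.
latitude 50.00° N, longitude 80.00° W.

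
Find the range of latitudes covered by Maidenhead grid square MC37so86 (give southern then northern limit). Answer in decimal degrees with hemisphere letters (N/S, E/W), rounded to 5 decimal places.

62.39167° S, 62.38750° S

Field M=12, C=2: +12·20° lon, +2·10° lat → SW at lon 60°, lat -70°.
Square 3, 7: +3·2° lon, +7·1° lat → SW at lon 66°, lat -63°.
Subsquare s=18, o=14: +18·0.0833333° lon, +14·0.0416667° lat → SW at lon 67.5°, lat -62.4167°.
Extended square 8, 6: +8·0.00833333° lon, +6·0.00416667° lat → SW at lon 67.5667°, lat -62.3917°.
Cell spans 0.00833333° lon × 0.00416667° lat.
south 62.39167° S, north 62.38750° S.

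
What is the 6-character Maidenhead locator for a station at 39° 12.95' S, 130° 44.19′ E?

PF50is

Shift to the Maidenhead origin (180°W, 90°S): lon 310.7365, lat 50.7842.
Field: 310.7365/20 → 15 → P, 50.7842/10 → 5 → F; chars PF.
Square: 10.7365/2 → 5, 0.7842/1 → 0; chars 50.
Subsquare: 0.7365/0.0833333 → 8 → i, 0.7842/0.0416667 → 18 → s; chars is.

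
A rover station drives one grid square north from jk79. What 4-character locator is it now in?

JL70

Latitude square 9; +1 → 10, wraps to 0, carry into field.
Latitude field K = 10; +1 → 11 = L.
The longitude characters are unchanged.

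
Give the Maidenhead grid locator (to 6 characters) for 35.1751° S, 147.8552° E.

Add 180° to longitude and 90° to latitude: 327.8552, 54.8249.
Field: lon ⌊327.8552/20⌋ = 16 → Q; lat ⌊54.8249/10⌋ = 5 → F.
Square: lon ⌊7.8552/2⌋ = 3; lat ⌊4.8249/1⌋ = 4.
Subsquare: lon ⌊1.8552/0.0833333⌋ = 22 → w; lat ⌊0.8249/0.0416667⌋ = 19 → t.

QF34wt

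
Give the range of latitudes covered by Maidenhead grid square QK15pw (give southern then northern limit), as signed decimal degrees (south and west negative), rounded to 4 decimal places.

Field Q=16, K=10: +16·20° lon, +10·10° lat → SW at lon 140°, lat 10°.
Square 1, 5: +1·2° lon, +5·1° lat → SW at lon 142°, lat 15°.
Subsquare p=15, w=22: +15·0.0833333° lon, +22·0.0416667° lat → SW at lon 143.25°, lat 15.9167°.
Cell spans 0.0833333° lon × 0.0416667° lat.
south 15.9167, north 15.9583.

15.9167, 15.9583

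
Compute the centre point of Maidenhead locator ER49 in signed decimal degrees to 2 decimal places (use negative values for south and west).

89.50, -91.00

Field E=4, R=17: +4·20° lon, +17·10° lat → SW at lon -100°, lat 80°.
Square 4, 9: +4·2° lon, +9·1° lat → SW at lon -92°, lat 89°.
Cell spans 2° lon × 1° lat. Centre is SW corner plus half of each.
latitude 89.50, longitude -91.00.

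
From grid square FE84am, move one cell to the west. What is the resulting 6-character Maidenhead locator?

FE74xm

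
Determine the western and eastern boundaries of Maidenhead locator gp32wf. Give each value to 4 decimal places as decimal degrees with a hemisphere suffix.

52.1667° W, 52.0833° W

Field G=6, P=15: +6·20° lon, +15·10° lat → SW at lon -60°, lat 60°.
Square 3, 2: +3·2° lon, +2·1° lat → SW at lon -54°, lat 62°.
Subsquare w=22, f=5: +22·0.0833333° lon, +5·0.0416667° lat → SW at lon -52.1667°, lat 62.2083°.
Cell spans 0.0833333° lon × 0.0416667° lat.
west 52.1667° W, east 52.0833° W.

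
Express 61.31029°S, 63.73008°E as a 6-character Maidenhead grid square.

MC18uq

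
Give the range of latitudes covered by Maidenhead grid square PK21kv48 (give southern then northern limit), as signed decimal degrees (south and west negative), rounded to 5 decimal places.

Field P=15, K=10: +15·20° lon, +10·10° lat → SW at lon 120°, lat 10°.
Square 2, 1: +2·2° lon, +1·1° lat → SW at lon 124°, lat 11°.
Subsquare k=10, v=21: +10·0.0833333° lon, +21·0.0416667° lat → SW at lon 124.833°, lat 11.875°.
Extended square 4, 8: +4·0.00833333° lon, +8·0.00416667° lat → SW at lon 124.867°, lat 11.9083°.
Cell spans 0.00833333° lon × 0.00416667° lat.
south 11.90833, north 11.91250.

11.90833, 11.91250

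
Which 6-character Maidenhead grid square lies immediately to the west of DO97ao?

DO87xo

Longitude subsquare a = 0; −1 → -1, wraps to 23 = x, carry into square.
Longitude square 9; −1 → 8.
The latitude characters are unchanged.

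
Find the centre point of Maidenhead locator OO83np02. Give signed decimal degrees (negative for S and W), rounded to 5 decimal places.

Field O=14, O=14: +14·20° lon, +14·10° lat → SW at lon 100°, lat 50°.
Square 8, 3: +8·2° lon, +3·1° lat → SW at lon 116°, lat 53°.
Subsquare n=13, p=15: +13·0.0833333° lon, +15·0.0416667° lat → SW at lon 117.083°, lat 53.625°.
Extended square 0, 2: +0·0.00833333° lon, +2·0.00416667° lat → SW at lon 117.083°, lat 53.6333°.
Cell spans 0.00833333° lon × 0.00416667° lat. Centre is SW corner plus half of each.
latitude 53.63542, longitude 117.08750.

53.63542, 117.08750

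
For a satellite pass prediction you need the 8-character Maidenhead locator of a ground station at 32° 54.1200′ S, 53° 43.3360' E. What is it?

LF67uc63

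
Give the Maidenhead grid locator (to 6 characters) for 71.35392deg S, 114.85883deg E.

Add 180° to longitude and 90° to latitude: 294.8588, 18.6461.
Field (20°×10°, letters A–R): lon ⌊294.8588/20⌋ = 14 → O; lat ⌊18.6461/10⌋ = 1 → B.
Square (2°×1°, digits 0–9): lon ⌊14.8588/2⌋ = 7; lat ⌊8.6461/1⌋ = 8.
Subsquare (5′×2.5′, letters a–x): lon ⌊0.8588/0.0833333⌋ = 10 → k; lat ⌊0.6461/0.0416667⌋ = 15 → p.

OB78kp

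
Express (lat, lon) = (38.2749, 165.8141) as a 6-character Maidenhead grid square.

RM28vg

Shift to the Maidenhead origin (180°W, 90°S): lon 345.8141, lat 128.2749.
Field: 345.8141/20 → 17 → R, 128.2749/10 → 12 → M; chars RM.
Square: 5.8141/2 → 2, 8.2749/1 → 8; chars 28.
Subsquare: 1.8141/0.0833333 → 21 → v, 0.2749/0.0416667 → 6 → g; chars vg.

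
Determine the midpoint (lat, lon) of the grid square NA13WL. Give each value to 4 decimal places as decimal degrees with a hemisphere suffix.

86.5208° S, 83.8750° E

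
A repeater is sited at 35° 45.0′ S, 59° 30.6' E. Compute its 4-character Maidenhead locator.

LF94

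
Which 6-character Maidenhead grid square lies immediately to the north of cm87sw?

Latitude subsquare w = 22; +1 → 23 = x.
The longitude characters are unchanged.

CM87sx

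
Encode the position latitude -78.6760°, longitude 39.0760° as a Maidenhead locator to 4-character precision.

KB91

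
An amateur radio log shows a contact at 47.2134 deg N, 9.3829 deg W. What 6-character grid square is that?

IN57hf

Add 180° to longitude and 90° to latitude: 170.6171, 137.2134.
Field: lon ⌊170.6171/20⌋ = 8 → I; lat ⌊137.2134/10⌋ = 13 → N.
Square: lon ⌊10.6171/2⌋ = 5; lat ⌊7.2134/1⌋ = 7.
Subsquare: lon ⌊0.6171/0.0833333⌋ = 7 → h; lat ⌊0.2134/0.0416667⌋ = 5 → f.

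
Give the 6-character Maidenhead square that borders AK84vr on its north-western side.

Longitude subsquare v = 21; −1 → 20 = u.
Latitude subsquare r = 17; +1 → 18 = s.

AK84us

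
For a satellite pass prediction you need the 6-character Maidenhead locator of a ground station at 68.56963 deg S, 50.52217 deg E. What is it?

LC51gk

Add 180° to longitude and 90° to latitude: 230.5222, 21.4304.
Field: 230.5222/20 → 11 → L, 21.4304/10 → 2 → C; chars LC.
Square: 10.5222/2 → 5, 1.4304/1 → 1; chars 51.
Subsquare: 0.5222/0.0833333 → 6 → g, 0.4304/0.0416667 → 10 → k; chars gk.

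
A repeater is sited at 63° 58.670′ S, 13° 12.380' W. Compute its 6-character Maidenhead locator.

IC36ja

Offset from 180°W / 90°S: lon 166.7937°, lat 26.0222°.
Field: 166.7937/20 → 8 → I, 26.0222/10 → 2 → C; chars IC.
Square: 6.7937/2 → 3, 6.0222/1 → 6; chars 36.
Subsquare: 0.7937/0.0833333 → 9 → j, 0.0222/0.0416667 → 0 → a; chars ja.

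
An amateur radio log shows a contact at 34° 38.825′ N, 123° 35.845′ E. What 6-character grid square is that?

PM14tp

Shift to the Maidenhead origin (180°W, 90°S): lon 303.5974, lat 124.6471.
Field: 303.5974/20 → 15 → P, 124.6471/10 → 12 → M; chars PM.
Square: 3.5974/2 → 1, 4.6471/1 → 4; chars 14.
Subsquare: 1.5974/0.0833333 → 19 → t, 0.6471/0.0416667 → 15 → p; chars tp.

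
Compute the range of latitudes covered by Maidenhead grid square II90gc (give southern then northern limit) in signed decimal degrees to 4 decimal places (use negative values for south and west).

-9.9167, -9.8750

Field I=8, I=8: +8·20° lon, +8·10° lat → SW at lon -20°, lat -10°.
Square 9, 0: +9·2° lon, +0·1° lat → SW at lon -2°, lat -10°.
Subsquare g=6, c=2: +6·0.0833333° lon, +2·0.0416667° lat → SW at lon -1.5°, lat -9.91667°.
Cell spans 0.0833333° lon × 0.0416667° lat.
south -9.9167, north -9.8750.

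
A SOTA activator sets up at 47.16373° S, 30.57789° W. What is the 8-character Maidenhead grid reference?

HE42ru00

Offset from 180°W / 90°S: lon 149.42211°, lat 42.83627°.
Field (20°×10°, letters A–R): 149.42211/20 → 7 → H, 42.83627/10 → 4 → E; chars HE.
Square (2°×1°, digits 0–9): 9.42211/2 → 4, 2.83627/1 → 2; chars 42.
Subsquare (5′×2.5′, letters a–x): 1.42211/0.0833333 → 17 → r, 0.83627/0.0416667 → 20 → u; chars ru.
Extended square (30″×15″, digits 0–9): 0.00544/0.00833333 → 0, 0.00294/0.00416667 → 0; chars 00.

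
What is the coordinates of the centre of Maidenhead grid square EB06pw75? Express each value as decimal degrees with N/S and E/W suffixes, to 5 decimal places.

73.06042° S, 98.68750° W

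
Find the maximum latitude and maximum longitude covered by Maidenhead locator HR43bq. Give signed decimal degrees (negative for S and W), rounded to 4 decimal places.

Field H=7, R=17: +7·20° lon, +17·10° lat → SW at lon -40°, lat 80°.
Square 4, 3: +4·2° lon, +3·1° lat → SW at lon -32°, lat 83°.
Subsquare b=1, q=16: +1·0.0833333° lon, +16·0.0416667° lat → SW at lon -31.9167°, lat 83.6667°.
Cell spans 0.0833333° lon × 0.0416667° lat. NE corner is SW corner plus one full cell.
latitude 83.7083, longitude -31.8333.

83.7083, -31.8333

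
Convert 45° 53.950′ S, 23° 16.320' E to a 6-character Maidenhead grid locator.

Add 180° to longitude and 90° to latitude: 203.2720, 44.1008.
Field: lon ⌊203.2720/20⌋ = 10 → K; lat ⌊44.1008/10⌋ = 4 → E.
Square: lon ⌊3.2720/2⌋ = 1; lat ⌊4.1008/1⌋ = 4.
Subsquare: lon ⌊1.2720/0.0833333⌋ = 15 → p; lat ⌊0.1008/0.0416667⌋ = 2 → c.

KE14pc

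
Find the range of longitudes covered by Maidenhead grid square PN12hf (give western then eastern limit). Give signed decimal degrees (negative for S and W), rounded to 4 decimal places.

122.5833, 122.6667

Field P=15, N=13: +15·20° lon, +13·10° lat → SW at lon 120°, lat 40°.
Square 1, 2: +1·2° lon, +2·1° lat → SW at lon 122°, lat 42°.
Subsquare h=7, f=5: +7·0.0833333° lon, +5·0.0416667° lat → SW at lon 122.583°, lat 42.2083°.
Cell spans 0.0833333° lon × 0.0416667° lat.
west 122.5833, east 122.6667.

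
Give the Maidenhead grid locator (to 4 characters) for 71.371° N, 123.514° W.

Add 180° to longitude and 90° to latitude: 56.49, 161.37.
Field: 56.49/20 → 2 → C, 161.37/10 → 16 → Q; chars CQ.
Square: 16.49/2 → 8, 1.37/1 → 1; chars 81.

CQ81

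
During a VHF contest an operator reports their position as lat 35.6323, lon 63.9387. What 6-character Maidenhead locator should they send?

Add 180° to longitude and 90° to latitude: 243.9387, 125.6323.
Field: 243.9387/20 → 12 → M, 125.6323/10 → 12 → M; chars MM.
Square: 3.9387/2 → 1, 5.6323/1 → 5; chars 15.
Subsquare: 1.9387/0.0833333 → 23 → x, 0.6323/0.0416667 → 15 → p; chars xp.

MM15xp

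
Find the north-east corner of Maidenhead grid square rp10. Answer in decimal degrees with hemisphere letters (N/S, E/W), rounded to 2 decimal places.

61.00° N, 164.00° E

Field R=17, P=15: +17·20° lon, +15·10° lat → SW at lon 160°, lat 60°.
Square 1, 0: +1·2° lon, +0·1° lat → SW at lon 162°, lat 60°.
Cell spans 2° lon × 1° lat. NE corner is SW corner plus one full cell.
latitude 61.00° N, longitude 164.00° E.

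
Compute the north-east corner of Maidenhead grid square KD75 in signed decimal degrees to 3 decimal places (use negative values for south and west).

-54.000, 36.000

Field K=10, D=3: +10·20° lon, +3·10° lat → SW at lon 20°, lat -60°.
Square 7, 5: +7·2° lon, +5·1° lat → SW at lon 34°, lat -55°.
Cell spans 2° lon × 1° lat. NE corner is SW corner plus one full cell.
latitude -54.000, longitude 36.000.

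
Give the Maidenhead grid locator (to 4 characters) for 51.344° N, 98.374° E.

NO91

Shift to the Maidenhead origin (180°W, 90°S): lon 278.37, lat 141.34.
Field: 278.37/20 → 13 → N, 141.34/10 → 14 → O; chars NO.
Square: 18.37/2 → 9, 1.34/1 → 1; chars 91.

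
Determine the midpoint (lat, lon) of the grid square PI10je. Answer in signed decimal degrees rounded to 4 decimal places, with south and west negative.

Field P=15, I=8: +15·20° lon, +8·10° lat → SW at lon 120°, lat -10°.
Square 1, 0: +1·2° lon, +0·1° lat → SW at lon 122°, lat -10°.
Subsquare j=9, e=4: +9·0.0833333° lon, +4·0.0416667° lat → SW at lon 122.75°, lat -9.83333°.
Cell spans 0.0833333° lon × 0.0416667° lat. Centre is SW corner plus half of each.
latitude -9.8125, longitude 122.7917.

-9.8125, 122.7917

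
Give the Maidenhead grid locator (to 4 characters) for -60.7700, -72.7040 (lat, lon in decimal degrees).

FC39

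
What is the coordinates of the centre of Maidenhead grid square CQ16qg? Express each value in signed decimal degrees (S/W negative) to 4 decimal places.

76.2708, -136.6250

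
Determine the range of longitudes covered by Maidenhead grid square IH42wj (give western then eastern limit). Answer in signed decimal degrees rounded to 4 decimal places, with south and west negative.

-10.1667, -10.0833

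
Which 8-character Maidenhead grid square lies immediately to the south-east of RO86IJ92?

RO86jj01

Longitude extended square 9; +1 → 10, wraps to 0, carry into subsquare.
Longitude subsquare i = 8; +1 → 9 = j.
Latitude extended square 2; −1 → 1.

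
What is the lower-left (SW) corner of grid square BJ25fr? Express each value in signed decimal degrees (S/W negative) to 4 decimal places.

Field B=1, J=9: +1·20° lon, +9·10° lat → SW at lon -160°, lat 0°.
Square 2, 5: +2·2° lon, +5·1° lat → SW at lon -156°, lat 5°.
Subsquare f=5, r=17: +5·0.0833333° lon, +17·0.0416667° lat → SW at lon -155.583°, lat 5.70833°.
latitude 5.7083, longitude -155.5833.

5.7083, -155.5833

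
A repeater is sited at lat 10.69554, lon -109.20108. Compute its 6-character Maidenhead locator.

DK50jq

Shift to the Maidenhead origin (180°W, 90°S): lon 70.7989, lat 100.6955.
Field: lon ⌊70.7989/20⌋ = 3 → D; lat ⌊100.6955/10⌋ = 10 → K.
Square: lon ⌊10.7989/2⌋ = 5; lat ⌊0.6955/1⌋ = 0.
Subsquare: lon ⌊0.7989/0.0833333⌋ = 9 → j; lat ⌊0.6955/0.0416667⌋ = 16 → q.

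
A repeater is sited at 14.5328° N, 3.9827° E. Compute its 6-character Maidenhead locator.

JK14xm

Shift to the Maidenhead origin (180°W, 90°S): lon 183.9827, lat 104.5328.
Field (20°×10°, letters A–R): lon ⌊183.9827/20⌋ = 9 → J; lat ⌊104.5328/10⌋ = 10 → K.
Square (2°×1°, digits 0–9): lon ⌊3.9827/2⌋ = 1; lat ⌊4.5328/1⌋ = 4.
Subsquare (5′×2.5′, letters a–x): lon ⌊1.9827/0.0833333⌋ = 23 → x; lat ⌊0.5328/0.0416667⌋ = 12 → m.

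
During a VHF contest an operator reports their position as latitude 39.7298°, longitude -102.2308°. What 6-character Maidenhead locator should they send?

Shift to the Maidenhead origin (180°W, 90°S): lon 77.7692, lat 129.7298.
Field: lon ⌊77.7692/20⌋ = 3 → D; lat ⌊129.7298/10⌋ = 12 → M.
Square: lon ⌊17.7692/2⌋ = 8; lat ⌊9.7298/1⌋ = 9.
Subsquare: lon ⌊1.7692/0.0833333⌋ = 21 → v; lat ⌊0.7298/0.0416667⌋ = 17 → r.

DM89vr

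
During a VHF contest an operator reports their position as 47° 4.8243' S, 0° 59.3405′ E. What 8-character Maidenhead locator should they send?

Offset from 180°W / 90°S: lon 180.98901°, lat 42.91960°.
Field: 180.98901/20 → 9 → J, 42.91960/10 → 4 → E; chars JE.
Square: 0.98901/2 → 0, 2.91960/1 → 2; chars 02.
Subsquare: 0.98901/0.0833333 → 11 → l, 0.91960/0.0416667 → 22 → w; chars lw.
Extended square: 0.07234/0.00833333 → 8, 0.00293/0.00416667 → 0; chars 80.

JE02lw80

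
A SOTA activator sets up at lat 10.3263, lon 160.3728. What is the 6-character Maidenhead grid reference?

RK00eh

Shift to the Maidenhead origin (180°W, 90°S): lon 340.3728, lat 100.3263.
Field: 340.3728/20 → 17 → R, 100.3263/10 → 10 → K; chars RK.
Square: 0.3728/2 → 0, 0.3263/1 → 0; chars 00.
Subsquare: 0.3728/0.0833333 → 4 → e, 0.3263/0.0416667 → 7 → h; chars eh.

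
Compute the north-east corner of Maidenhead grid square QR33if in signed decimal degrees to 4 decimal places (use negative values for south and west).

Field Q=16, R=17: +16·20° lon, +17·10° lat → SW at lon 140°, lat 80°.
Square 3, 3: +3·2° lon, +3·1° lat → SW at lon 146°, lat 83°.
Subsquare i=8, f=5: +8·0.0833333° lon, +5·0.0416667° lat → SW at lon 146.667°, lat 83.2083°.
Cell spans 0.0833333° lon × 0.0416667° lat. NE corner is SW corner plus one full cell.
latitude 83.2500, longitude 146.7500.

83.2500, 146.7500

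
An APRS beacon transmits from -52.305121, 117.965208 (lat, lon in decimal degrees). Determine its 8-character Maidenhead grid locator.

OD87xq56

Add 180° to longitude and 90° to latitude: 297.96521, 37.69488.
Field: 297.96521/20 → 14 → O, 37.69488/10 → 3 → D; chars OD.
Square: 17.96521/2 → 8, 7.69488/1 → 7; chars 87.
Subsquare: 1.96521/0.0833333 → 23 → x, 0.69488/0.0416667 → 16 → q; chars xq.
Extended square: 0.04854/0.00833333 → 5, 0.02821/0.00416667 → 6; chars 56.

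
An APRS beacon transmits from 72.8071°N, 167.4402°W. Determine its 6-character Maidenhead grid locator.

AQ62gt

Shift to the Maidenhead origin (180°W, 90°S): lon 12.5598, lat 162.8071.
Field (20°×10°, letters A–R): 12.5598/20 → 0 → A, 162.8071/10 → 16 → Q; chars AQ.
Square (2°×1°, digits 0–9): 12.5598/2 → 6, 2.8071/1 → 2; chars 62.
Subsquare (5′×2.5′, letters a–x): 0.5598/0.0833333 → 6 → g, 0.8071/0.0416667 → 19 → t; chars gt.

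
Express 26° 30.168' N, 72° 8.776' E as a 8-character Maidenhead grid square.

ML66bm70

Shift to the Maidenhead origin (180°W, 90°S): lon 252.14627, lat 116.50280.
Field (20°×10°, letters A–R): lon ⌊252.14627/20⌋ = 12 → M; lat ⌊116.50280/10⌋ = 11 → L.
Square (2°×1°, digits 0–9): lon ⌊12.14627/2⌋ = 6; lat ⌊6.50280/1⌋ = 6.
Subsquare (5′×2.5′, letters a–x): lon ⌊0.14627/0.0833333⌋ = 1 → b; lat ⌊0.50280/0.0416667⌋ = 12 → m.
Extended square (30″×15″, digits 0–9): lon ⌊0.06293/0.00833333⌋ = 7; lat ⌊0.00280/0.00416667⌋ = 0.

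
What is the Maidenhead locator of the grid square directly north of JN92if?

JN92ig

Latitude subsquare f = 5; +1 → 6 = g.
The longitude characters are unchanged.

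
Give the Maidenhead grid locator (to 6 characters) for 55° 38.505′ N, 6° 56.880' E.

JO35lp

Shift to the Maidenhead origin (180°W, 90°S): lon 186.9480, lat 145.6418.
Field: lon ⌊186.9480/20⌋ = 9 → J; lat ⌊145.6418/10⌋ = 14 → O.
Square: lon ⌊6.9480/2⌋ = 3; lat ⌊5.6418/1⌋ = 5.
Subsquare: lon ⌊0.9480/0.0833333⌋ = 11 → l; lat ⌊0.6418/0.0416667⌋ = 15 → p.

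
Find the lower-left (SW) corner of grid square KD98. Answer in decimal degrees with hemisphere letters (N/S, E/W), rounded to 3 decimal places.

Field K=10, D=3: +10·20° lon, +3·10° lat → SW at lon 20°, lat -60°.
Square 9, 8: +9·2° lon, +8·1° lat → SW at lon 38°, lat -52°.
latitude 52.000° S, longitude 38.000° E.

52.000° S, 38.000° E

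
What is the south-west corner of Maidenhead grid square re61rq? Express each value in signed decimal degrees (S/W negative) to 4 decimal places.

Field R=17, E=4: +17·20° lon, +4·10° lat → SW at lon 160°, lat -50°.
Square 6, 1: +6·2° lon, +1·1° lat → SW at lon 172°, lat -49°.
Subsquare r=17, q=16: +17·0.0833333° lon, +16·0.0416667° lat → SW at lon 173.417°, lat -48.3333°.
latitude -48.3333, longitude 173.4167.

-48.3333, 173.4167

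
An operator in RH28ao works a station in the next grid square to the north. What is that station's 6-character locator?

RH28ap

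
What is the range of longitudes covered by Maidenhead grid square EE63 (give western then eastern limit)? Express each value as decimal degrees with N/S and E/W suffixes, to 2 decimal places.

Field E=4, E=4: +4·20° lon, +4·10° lat → SW at lon -100°, lat -50°.
Square 6, 3: +6·2° lon, +3·1° lat → SW at lon -88°, lat -47°.
Cell spans 2° lon × 1° lat.
west 88.00° W, east 86.00° W.

88.00° W, 86.00° W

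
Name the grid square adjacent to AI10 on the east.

AI20

Longitude square 1; +1 → 2.
The latitude characters are unchanged.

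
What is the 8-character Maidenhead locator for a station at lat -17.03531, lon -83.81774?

EH82cx11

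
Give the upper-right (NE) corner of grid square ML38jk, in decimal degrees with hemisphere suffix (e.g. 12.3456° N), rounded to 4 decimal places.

28.4583° N, 66.8333° E

Field M=12, L=11: +12·20° lon, +11·10° lat → SW at lon 60°, lat 20°.
Square 3, 8: +3·2° lon, +8·1° lat → SW at lon 66°, lat 28°.
Subsquare j=9, k=10: +9·0.0833333° lon, +10·0.0416667° lat → SW at lon 66.75°, lat 28.4167°.
Cell spans 0.0833333° lon × 0.0416667° lat. NE corner is SW corner plus one full cell.
latitude 28.4583° N, longitude 66.8333° E.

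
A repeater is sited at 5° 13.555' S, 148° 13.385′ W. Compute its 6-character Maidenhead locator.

BI54vs

Offset from 180°W / 90°S: lon 31.7769°, lat 84.7741°.
Field (20°×10°, letters A–R): lon ⌊31.7769/20⌋ = 1 → B; lat ⌊84.7741/10⌋ = 8 → I.
Square (2°×1°, digits 0–9): lon ⌊11.7769/2⌋ = 5; lat ⌊4.7741/1⌋ = 4.
Subsquare (5′×2.5′, letters a–x): lon ⌊1.7769/0.0833333⌋ = 21 → v; lat ⌊0.7741/0.0416667⌋ = 18 → s.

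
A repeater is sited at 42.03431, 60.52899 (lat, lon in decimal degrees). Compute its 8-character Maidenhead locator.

MN02ga38

Shift to the Maidenhead origin (180°W, 90°S): lon 240.52899, lat 132.03431.
Field: lon ⌊240.52899/20⌋ = 12 → M; lat ⌊132.03431/10⌋ = 13 → N.
Square: lon ⌊0.52899/2⌋ = 0; lat ⌊2.03431/1⌋ = 2.
Subsquare: lon ⌊0.52899/0.0833333⌋ = 6 → g; lat ⌊0.03431/0.0416667⌋ = 0 → a.
Extended square: lon ⌊0.02899/0.00833333⌋ = 3; lat ⌊0.03431/0.00416667⌋ = 8.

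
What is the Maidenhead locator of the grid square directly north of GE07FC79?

Latitude extended square 9; +1 → 10, wraps to 0, carry into subsquare.
Latitude subsquare c = 2; +1 → 3 = d.
The longitude characters are unchanged.

GE07fd70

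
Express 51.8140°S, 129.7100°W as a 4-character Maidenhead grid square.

Shift to the Maidenhead origin (180°W, 90°S): lon 50.29, lat 38.19.
Field: lon ⌊50.29/20⌋ = 2 → C; lat ⌊38.19/10⌋ = 3 → D.
Square: lon ⌊10.29/2⌋ = 5; lat ⌊8.19/1⌋ = 8.

CD58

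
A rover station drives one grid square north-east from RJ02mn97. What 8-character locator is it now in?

Longitude extended square 9; +1 → 10, wraps to 0, carry into subsquare.
Longitude subsquare m = 12; +1 → 13 = n.
Latitude extended square 7; +1 → 8.

RJ02nn08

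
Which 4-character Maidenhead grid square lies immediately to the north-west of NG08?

MG99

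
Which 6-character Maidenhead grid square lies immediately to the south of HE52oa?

Latitude subsquare a = 0; −1 → -1, wraps to 23 = x, carry into square.
Latitude square 2; −1 → 1.
The longitude characters are unchanged.

HE51ox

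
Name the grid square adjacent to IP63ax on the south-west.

IP53xw

Longitude subsquare a = 0; −1 → -1, wraps to 23 = x, carry into square.
Longitude square 6; −1 → 5.
Latitude subsquare x = 23; −1 → 22 = w.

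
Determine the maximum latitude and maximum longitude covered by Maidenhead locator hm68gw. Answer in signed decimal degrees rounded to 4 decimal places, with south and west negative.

Field H=7, M=12: +7·20° lon, +12·10° lat → SW at lon -40°, lat 30°.
Square 6, 8: +6·2° lon, +8·1° lat → SW at lon -28°, lat 38°.
Subsquare g=6, w=22: +6·0.0833333° lon, +22·0.0416667° lat → SW at lon -27.5°, lat 38.9167°.
Cell spans 0.0833333° lon × 0.0416667° lat. NE corner is SW corner plus one full cell.
latitude 38.9583, longitude -27.4167.

38.9583, -27.4167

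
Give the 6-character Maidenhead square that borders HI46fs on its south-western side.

HI46er

Longitude subsquare f = 5; −1 → 4 = e.
Latitude subsquare s = 18; −1 → 17 = r.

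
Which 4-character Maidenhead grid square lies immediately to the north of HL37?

HL38

Latitude square 7; +1 → 8.
The longitude characters are unchanged.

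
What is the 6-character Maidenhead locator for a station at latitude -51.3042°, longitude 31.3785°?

Offset from 180°W / 90°S: lon 211.3785°, lat 38.6958°.
Field: lon ⌊211.3785/20⌋ = 10 → K; lat ⌊38.6958/10⌋ = 3 → D.
Square: lon ⌊11.3785/2⌋ = 5; lat ⌊8.6958/1⌋ = 8.
Subsquare: lon ⌊1.3785/0.0833333⌋ = 16 → q; lat ⌊0.6958/0.0416667⌋ = 16 → q.

KD58qq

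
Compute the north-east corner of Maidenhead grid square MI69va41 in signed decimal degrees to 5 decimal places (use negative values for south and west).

-0.99167, 73.79167

Field M=12, I=8: +12·20° lon, +8·10° lat → SW at lon 60°, lat -10°.
Square 6, 9: +6·2° lon, +9·1° lat → SW at lon 72°, lat -1°.
Subsquare v=21, a=0: +21·0.0833333° lon, +0·0.0416667° lat → SW at lon 73.75°, lat -1°.
Extended square 4, 1: +4·0.00833333° lon, +1·0.00416667° lat → SW at lon 73.7833°, lat -0.995833°.
Cell spans 0.00833333° lon × 0.00416667° lat. NE corner is SW corner plus one full cell.
latitude -0.99167, longitude 73.79167.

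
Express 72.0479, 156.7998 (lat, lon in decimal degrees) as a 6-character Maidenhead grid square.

QQ82jb

Add 180° to longitude and 90° to latitude: 336.7998, 162.0479.
Field: lon ⌊336.7998/20⌋ = 16 → Q; lat ⌊162.0479/10⌋ = 16 → Q.
Square: lon ⌊16.7998/2⌋ = 8; lat ⌊2.0479/1⌋ = 2.
Subsquare: lon ⌊0.7998/0.0833333⌋ = 9 → j; lat ⌊0.0479/0.0416667⌋ = 1 → b.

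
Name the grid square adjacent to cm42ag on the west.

Longitude subsquare a = 0; −1 → -1, wraps to 23 = x, carry into square.
Longitude square 4; −1 → 3.
The latitude characters are unchanged.

CM32xg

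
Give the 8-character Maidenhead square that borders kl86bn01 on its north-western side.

Longitude extended square 0; −1 → -1, wraps to 9, carry into subsquare.
Longitude subsquare b = 1; −1 → 0 = a.
Latitude extended square 1; +1 → 2.

KL86an92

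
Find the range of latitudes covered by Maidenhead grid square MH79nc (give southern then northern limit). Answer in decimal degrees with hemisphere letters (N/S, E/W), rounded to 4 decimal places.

Field M=12, H=7: +12·20° lon, +7·10° lat → SW at lon 60°, lat -20°.
Square 7, 9: +7·2° lon, +9·1° lat → SW at lon 74°, lat -11°.
Subsquare n=13, c=2: +13·0.0833333° lon, +2·0.0416667° lat → SW at lon 75.0833°, lat -10.9167°.
Cell spans 0.0833333° lon × 0.0416667° lat.
south 10.9167° S, north 10.8750° S.

10.9167° S, 10.8750° S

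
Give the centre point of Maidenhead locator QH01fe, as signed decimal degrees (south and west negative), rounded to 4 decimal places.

Field Q=16, H=7: +16·20° lon, +7·10° lat → SW at lon 140°, lat -20°.
Square 0, 1: +0·2° lon, +1·1° lat → SW at lon 140°, lat -19°.
Subsquare f=5, e=4: +5·0.0833333° lon, +4·0.0416667° lat → SW at lon 140.417°, lat -18.8333°.
Cell spans 0.0833333° lon × 0.0416667° lat. Centre is SW corner plus half of each.
latitude -18.8125, longitude 140.4583.

-18.8125, 140.4583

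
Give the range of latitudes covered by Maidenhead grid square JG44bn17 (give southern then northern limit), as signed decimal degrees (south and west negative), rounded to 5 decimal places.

Field J=9, G=6: +9·20° lon, +6·10° lat → SW at lon 0°, lat -30°.
Square 4, 4: +4·2° lon, +4·1° lat → SW at lon 8°, lat -26°.
Subsquare b=1, n=13: +1·0.0833333° lon, +13·0.0416667° lat → SW at lon 8.08333°, lat -25.4583°.
Extended square 1, 7: +1·0.00833333° lon, +7·0.00416667° lat → SW at lon 8.09167°, lat -25.4292°.
Cell spans 0.00833333° lon × 0.00416667° lat.
south -25.42917, north -25.42500.

-25.42917, -25.42500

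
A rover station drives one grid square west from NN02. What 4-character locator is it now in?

MN92

Longitude square 0; −1 → -1, wraps to 9, carry into field.
Longitude field N = 13; −1 → 12 = M.
The latitude characters are unchanged.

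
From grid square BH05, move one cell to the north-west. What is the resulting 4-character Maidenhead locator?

Longitude square 0; −1 → -1, wraps to 9, carry into field.
Longitude field B = 1; −1 → 0 = A.
Latitude square 5; +1 → 6.

AH96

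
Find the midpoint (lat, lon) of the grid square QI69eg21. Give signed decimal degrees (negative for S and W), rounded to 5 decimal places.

-0.74375, 152.35417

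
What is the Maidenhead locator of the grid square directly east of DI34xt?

DI44at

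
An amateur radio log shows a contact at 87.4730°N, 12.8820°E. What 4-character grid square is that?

JR67

Add 180° to longitude and 90° to latitude: 192.88, 177.47.
Field (20°×10°, letters A–R): 192.88/20 → 9 → J, 177.47/10 → 17 → R; chars JR.
Square (2°×1°, digits 0–9): 12.88/2 → 6, 7.47/1 → 7; chars 67.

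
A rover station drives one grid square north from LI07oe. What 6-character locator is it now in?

LI07of

Latitude subsquare e = 4; +1 → 5 = f.
The longitude characters are unchanged.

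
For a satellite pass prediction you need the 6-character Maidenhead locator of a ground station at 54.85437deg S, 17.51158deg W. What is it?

ID15fd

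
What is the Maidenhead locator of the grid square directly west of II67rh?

II67qh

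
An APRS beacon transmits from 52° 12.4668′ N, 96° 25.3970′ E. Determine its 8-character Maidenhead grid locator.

NO82fe09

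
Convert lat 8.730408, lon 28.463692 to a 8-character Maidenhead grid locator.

Offset from 180°W / 90°S: lon 208.46369°, lat 98.73041°.
Field: 208.46369/20 → 10 → K, 98.73041/10 → 9 → J; chars KJ.
Square: 8.46369/2 → 4, 8.73041/1 → 8; chars 48.
Subsquare: 0.46369/0.0833333 → 5 → f, 0.73041/0.0416667 → 17 → r; chars fr.
Extended square: 0.04703/0.00833333 → 5, 0.02207/0.00416667 → 5; chars 55.

KJ48fr55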